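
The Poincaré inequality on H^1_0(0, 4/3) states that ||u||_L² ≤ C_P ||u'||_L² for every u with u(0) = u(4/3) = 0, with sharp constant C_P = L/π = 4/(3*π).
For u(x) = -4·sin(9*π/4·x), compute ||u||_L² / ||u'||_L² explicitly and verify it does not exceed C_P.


||u||_L² / ||u'||_L² = 4/(9*π) < C_P = 4/(3*π).

u(x) = -4·sin(9*π/4·x), so u'(x) = -9*π*cos(9*π*x/4).
Writing u(x) = A·sin(kπx/L) with A = -4 and k = 3, use ∫_0^L sin²(kπx/L) dx = L/2 and ∫_0^L cos²(kπx/L) dx = L/2.
u² = 16·sin²(9*π/4·x) and (u')² = 81*π^2·cos²(9*π/4·x), and each of sin², cos² integrates to L/2 = 2/3 over (0, 4/3).
∫_0^4/3 u² dx = 32/3, so ||u||_L² = 4*sqrt(6)/3.
∫_0^4/3 (u')² dx = 54*π^2, so ||u'||_L² = 3*sqrt(6)*π.
Ratio ||u||_L² / ||u'||_L² = 4/(9*π).
Sharp Poincaré constant on H^1_0(0, 4/3) is C_P = L/π = 4/(3*π), achieved by sin(3*π/4·x).
This is the k = 3 harmonic; the ratio L/(kπ) is strictly less than C_P = L/π, consistent with the sharp inequality ||u||_L² ≤ C_P ||u'||_L².


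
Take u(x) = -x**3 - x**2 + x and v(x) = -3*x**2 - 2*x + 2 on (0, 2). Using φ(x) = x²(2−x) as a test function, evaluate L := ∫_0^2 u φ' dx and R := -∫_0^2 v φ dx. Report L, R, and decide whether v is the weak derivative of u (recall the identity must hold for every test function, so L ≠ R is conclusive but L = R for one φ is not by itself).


LHS = 124/15, RHS = 104/15. No, v is not the weak derivative of u.

u(x) = -x**3 - x**2 + x, classical derivative u'(x) = -3*x**2 - 2*x + 1.
φ(x) = x²(2−x), so φ'(x) = x*(4 - 3*x).
Note φ(0) = φ(2) = 0, so the boundary term u·φ vanishes.
LHS = ∫_0^2 u(x) φ'(x) dx = ∫_0^2 (3*x^5 - x^4 - 7*x^3 + 4*x^2) dx. Term by term:
  ∫_0^2 3*x^5 dx = 32;  ∫_0^2 -x^4 dx = -32/5;  ∫_0^2 -7*x^3 dx = -28;
  ∫_0^2 4*x^2 dx = 32/3.
Sum: 32 − 32/5 − 28 + 32/3 = 124/15.
So LHS = 124/15.
∫_0^2 v(x) φ(x) dx = ∫_0^2 (3*x^5 - 4*x^4 - 6*x^3 + 4*x^2) dx. Term by term:
  ∫_0^2 3*x^5 dx = 32;  ∫_0^2 -4*x^4 dx = -128/5;  ∫_0^2 -6*x^3 dx = -24;
  ∫_0^2 4*x^2 dx = 32/3.
Sum: 32 − 128/5 − 24 + 32/3 = -104/15.
So RHS = -∫_0^2 v(x) φ(x) dx = 104/15.
LHS − RHS = 4/3 ≠ 0, so the identity fails.
(For a valid weak derivative the identity must hold for EVERY test function, in particular this one. The failure shows v is NOT the weak derivative of u.)
Correct weak derivative would be u'(x) = -3*x**2 - 2*x + 1.


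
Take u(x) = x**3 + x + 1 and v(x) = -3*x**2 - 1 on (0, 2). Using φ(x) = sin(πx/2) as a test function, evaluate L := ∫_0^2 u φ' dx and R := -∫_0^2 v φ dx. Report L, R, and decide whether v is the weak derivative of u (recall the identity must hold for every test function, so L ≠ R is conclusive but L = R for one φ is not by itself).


LHS = -28/π + 96/π^3, RHS = -96/π^3 + 28/π. No, v is not the weak derivative of u.

u(x) = x**3 + x + 1, classical derivative u'(x) = 3*x**2 + 1.
φ(x) = sin(πx/2), so φ'(x) = π*cos(π*x/2)/2.
Note φ(0) = φ(2) = 0, so the boundary term u·φ vanishes.
LHS = ∫_0^2 u(x) φ'(x) dx = ∫_0^2 (π*x^3*cos(π*x/2)/2 + π*x*cos(π*x/2)/2 + π*cos(π*x/2)/2) dx. Term by term:
  ∫_0^2 π*cos(π*x/2)/2 dx = 0;  ∫_0^2 π*x*cos(π*x/2)/2 dx = -4/π;  ∫_0^2 π*x^3*cos(π*x/2)/2 dx = -24/π + 96/π^3.
Sum: 0 − 4/π + -24/π + 96/π^3 = -28/π + 96/π^3.
So LHS = -28/π + 96/π^3.
∫_0^2 v(x) φ(x) dx = ∫_0^2 (-3*x^2*sin(π*x/2) - sin(π*x/2)) dx. Term by term:
  ∫_0^2 -sin(π*x/2) dx = -4/π;  ∫_0^2 -3*x^2*sin(π*x/2) dx = -24/π + 96/π^3.
Sum: -4/π + -24/π + 96/π^3 = -28/π + 96/π^3.
So RHS = -∫_0^2 v(x) φ(x) dx = -96/π^3 + 28/π.
LHS − RHS = -56/π + 192/π^3 ≠ 0, so the identity fails.
(For a valid weak derivative the identity must hold for EVERY test function, in particular this one. The failure shows v is NOT the weak derivative of u.)
Correct weak derivative would be u'(x) = 3*x**2 + 1.


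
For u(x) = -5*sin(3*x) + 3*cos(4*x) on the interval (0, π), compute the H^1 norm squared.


||u||_{H^1(0,π)}^2 = 3060/7 + 403*π/2

u'(x) = -12*sin(4*x) - 15*cos(3*x).
Expand u² and (u')² and integrate term by term on (0, π), using: for integers n ≥ 1, ∫_0^π sin²(nx) dx = ∫_0^π cos²(nx) dx = π/2; for n ≠ n', ∫_0^π sin(nx)sin(n'x) dx = ∫_0^π cos(nx)cos(n'x) dx = 0; and by product-to-sum, ∫_0^π sin(nx)cos(n'x) dx = ½∫_0^π [sin((n+n')x) + sin((n−n')x)] dx, which is 0 when n+n' is even and 2n/(n²−n'²) when n+n' is odd (it need not vanish on (0, π)).
  u² squared terms: (-5)²·∫sin(3x)² dx = 25·π/2 = 25*π/2;  (3)²·∫cos(4x)² dx = 9·π/2 = 9*π/2.
  u² cross terms: 2·(-5)·(3)·∫sin(3x)·cos(4x) dx = -30·(-6/7) = 180/7.
  So ∫_0^π u² dx = 25*π/2 + 9*π/2 + 180/7 = 180/7 + 17*π.
  (u')² squared terms: (-15)²·∫cos(3x)² dx = 225·π/2 = 225*π/2;  (-12)²·∫sin(4x)² dx = 144·π/2 = 72*π.
  (u')² cross terms: 2·(-15)·(-12)·∫cos(3x)·sin(4x) dx = 360·(8/7) = 2880/7.
  So ∫_0^π (u')² dx = 225*π/2 + 72*π + 2880/7 = 2880/7 + 369*π/2.
||u||_{H^1}^2 = (180/7 + 17*π) + (2880/7 + 369*π/2) = 3060/7 + 403*π/2.


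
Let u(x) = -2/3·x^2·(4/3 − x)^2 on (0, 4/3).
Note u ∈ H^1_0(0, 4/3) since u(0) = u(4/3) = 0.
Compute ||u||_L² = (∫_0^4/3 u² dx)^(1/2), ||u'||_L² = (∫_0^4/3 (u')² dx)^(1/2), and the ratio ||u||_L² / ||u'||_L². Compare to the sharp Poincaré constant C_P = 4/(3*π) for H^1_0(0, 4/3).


||u||_L² / ||u'||_L² = 2*sqrt(3)/9 < C_P = 4/(3*π).

u(x) = -2/3·x^2·(4/3 − x)^2, so u'(x) = 8*x*(-9*x^2 + 18*x - 8)/27.
u(x) = -2/3·x^2·(4/3 − x)^2 vanishes at x = 0 and x = 4/3, so u ∈ H^1_0(0, 4/3). Differentiate via the product rule and integrate the resulting polynomials term by term.
  ∫_0^4/3 u² dx = ∫_0^4/3 (4*x^8/9 - 64*x^7/27 + 128*x^6/27 - 1024*x^5/243 + 1024*x^4/729) dx. Term by term:
    ∫_0^4/3 4*x^8/9 dx = 1048576/1594323;  ∫_0^4/3 -64*x^7/27 dx = -524288/177147;  ∫_0^4/3 128*x^6/27 dx = 2097152/413343;
    ∫_0^4/3 -1024*x^5/243 dx = -2097152/531441;  ∫_0^4/3 1024*x^4/729 dx = 1048576/885735.
  Sum: 1048576/1594323 − 524288/177147 + 2097152/413343 − 2097152/531441 + 1048576/885735 = 524288/55801305.
  ∫_0^4/3 (u')² dx = ∫_0^4/3 (64*x^6/9 - 256*x^5/9 + 3328*x^4/81 - 2048*x^3/81 + 4096*x^2/729) dx. Term by term:
    ∫_0^4/3 64*x^6/9 dx = 1048576/137781;  ∫_0^4/3 -256*x^5/9 dx = -524288/19683;  ∫_0^4/3 3328*x^4/81 dx = 3407872/98415;
    ∫_0^4/3 -2048*x^3/81 dx = -131072/6561;  ∫_0^4/3 4096*x^2/729 dx = 262144/59049.
  Sum: 1048576/137781 − 524288/19683 + 3407872/98415 − 131072/6561 + 262144/59049 = 131072/2066715.
∫_0^4/3 u² dx = 524288/55801305, so ||u||_L² = 512*sqrt(210)/76545.
∫_0^4/3 (u')² dx = 131072/2066715, so ||u'||_L² = 256*sqrt(70)/8505.
Ratio ||u||_L² / ||u'||_L² = 2*sqrt(3)/9.
Sharp Poincaré constant on H^1_0(0, 4/3) is C_P = L/π = 4/(3*π), achieved by sin(3*π/4·x).
A polynomial bump cannot attain the sharp Poincaré constant (only the first sine eigenfunction does), so the ratio is strictly less than C_P, consistent with ||u||_L² ≤ C_P ||u'||_L².


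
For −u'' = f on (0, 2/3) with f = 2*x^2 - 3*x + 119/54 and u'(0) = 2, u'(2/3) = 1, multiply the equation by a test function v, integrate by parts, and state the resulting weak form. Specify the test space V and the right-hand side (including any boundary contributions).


V = H^1(0, 2/3) (v unrestricted at boundary; u is determined up to an additive constant); weak form: ∫_0^2/3 u'v' dx = ∫_0^2/3 (2*x^2 - 3*x + 119/54) v dx + v(2/3) − 2·v(0) for all v ∈ V.

Multiply both sides by a test function v and integrate from 0 to 2/3:
  ∫_0^2/3 −u''(x) v(x) dx = ∫_0^2/3 f(x) v(x) dx.
Integrate the LHS by parts once:
  ∫_0^2/3 −u'' v dx = −[u'(x) v(x)]_0^2/3 + ∫_0^2/3 u'(x) v'(x) dx.
Thus ∫_0^2/3 u'(x) v'(x) dx = ∫_0^2/3 f(x) v(x) dx + [u'(x) v(x)]_0^2/3.
Choose V so that boundary terms are either known or forced to vanish.
u has inhomogeneous Neumann u'(0) = 2, u'(2/3) = 1. [u' v]_0^2/3 = (1)·v(2/3) − (2)·v(0) = v(2/3) − 2·v(0). Take V = H^1(0, 2/3); boundary term becomes part of RHS.
Weak formulation: find u (satisfying any essential BC) such that ∫_0^2/3 u'(x) v'(x) dx = ∫_0^2/3 f v dx + v(2/3) − 2·v(0) for all v ∈ V (Neumann data are natural BCs: they enter the RHS as boundary terms).
Substituting f(x) = 2*x^2 - 3*x + 119/54, the right-hand side is ∫_0^2/3 (2*x^2 - 3*x + 119/54) v dx + v(2/3) − 2·v(0).
Compatibility check (pure Neumann): taking v ≡ 1 ∈ V gives 0 = ∫_0^2/3 f dx + (1) − (2), i.e. ∫_0^2/3 f dx must equal u'(0) − u'(2/3) = 1. Indeed ∫_0^2/3 (2*x^2 - 3*x + 119/54) dx = 1, so the data are compatible. The solution is then unique only up to an additive constant (fix it e.g. by requiring ∫_0^2/3 u dx = 0).


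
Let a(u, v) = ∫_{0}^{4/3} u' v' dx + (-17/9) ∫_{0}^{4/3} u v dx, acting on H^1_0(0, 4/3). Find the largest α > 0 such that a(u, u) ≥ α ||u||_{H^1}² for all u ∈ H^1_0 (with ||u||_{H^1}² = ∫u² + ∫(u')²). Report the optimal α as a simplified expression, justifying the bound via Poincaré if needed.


α = (-272 + 81*π^2)/(9*(16 + 9*π^2))

Coercivity of a(·,·) on H^1_0(0, 4/3) means a(u, u) ≥ α ||u||_{H^1}² for every u ∈ H^1_0.
The interval has length L = 4/3, and Poincaré/coercivity depend only on L. Here a(u, u) = ∫(u')² + (-17/9)·∫u².
Here c = -17/9 < 0 with |c| < (π/L)² = 9*π^2/16, so coercivity still holds. The condition a(u,u) ≥ α||u||_{H^1}² reads (1−α)∫(u')² ≥ (α−c)∫u². Any admissible α is ≤ 1 (rapidly oscillating u have ∫u²/∫(u')² → 0), and α = 1 would force 0 ≥ (1−c)∫u², impossible since c < 1; so 1−α > 0. By the sharp Poincaré inequality on H^1_0 of an interval of length L, ∫(u')² ≥ (π/L)²∫u² with equality for the first sine mode sin(π(x−x₀)/L) (x₀ the left endpoint), so the inequality holds for all u iff (1−α)(π/L)² ≥ α − c, i.e. α ≤ ((π/L)² + c)/((π/L)² + 1) = (1 + c(L/π)²)/(1 + (L/π)²). (Direct route, valid since c ≤ 0: Poincaré gives c∫u² ≥ c(L/π)²∫(u')², so a(u,u) ≥ (1 + c(L/π)²)∫(u')², while ||u||_{H^1}² ≤ (1 + (L/π)²)∫(u')²; dividing yields the same α.) With (π/L)² = 9*π^2/16 and c = -17/9, the largest admissible constant is α = ((π/L)² + c)/((π/L)² + 1).
Simplifying, α = (-272 + 81*π^2)/(9*(16 + 9*π^2)).


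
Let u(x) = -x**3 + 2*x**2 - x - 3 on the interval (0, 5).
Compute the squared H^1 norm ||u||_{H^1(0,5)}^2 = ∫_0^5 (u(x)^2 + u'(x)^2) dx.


||u||_{H^1}^2 = 300925/42

The H^1 norm (squared) on an interval (0, L) is
  ||u||_{H^1}^2 = ∫_0^L u(x)^2 dx + ∫_0^L u'(x)^2 dx.
Compute u'(x) = -3*x**2 + 4*x - 1.
Then u(x)^2 = x**6 - 4*x**5 + 6*x**4 + 2*x**3 - 11*x**2 + 6*x + 9 and u'(x)^2 = 9*x**4 - 24*x**3 + 22*x**2 - 8*x + 1.
Integrate each monomial from 0 to 5 using ∫_0^5 c·x^n dx = c·5^(n+1)/(n+1):
  ∫_0^5 u(x)^2 dx = ∫_0^5 (x^6 - 4*x^5 + 6*x^4 + 2*x^3 - 11*x^2 + 6*x + 9) dx. Term by term:
    ∫_0^5 x^6 dx = 78125/7;  ∫_0^5 -4*x^5 dx = -31250/3;  ∫_0^5 6*x^4 dx = 3750;
    ∫_0^5 2*x^3 dx = 625/2;  ∫_0^5 -11*x^2 dx = -1375/3;  ∫_0^5 6*x dx = 75;
    ∫_0^5 9 dx = 45.
  Sum: 78125/7 − 31250/3 + 3750 + 625/2 − 1375/3 + 75 + 45 = 62555/14.
  ∫_0^5 u'(x)^2 dx = ∫_0^5 (9*x^4 - 24*x^3 + 22*x^2 - 8*x + 1) dx. Term by term:
    ∫_0^5 9*x^4 dx = 5625;  ∫_0^5 -24*x^3 dx = -3750;  ∫_0^5 22*x^2 dx = 2750/3;
    ∫_0^5 -8*x dx = -100;  ∫_0^5 1 dx = 5.
  Sum: 5625 − 3750 + 2750/3 − 100 + 5 = 8090/3.
Adding: ||u||_{H^1}^2 = 62555/14 + 8090/3 = 300925/42.


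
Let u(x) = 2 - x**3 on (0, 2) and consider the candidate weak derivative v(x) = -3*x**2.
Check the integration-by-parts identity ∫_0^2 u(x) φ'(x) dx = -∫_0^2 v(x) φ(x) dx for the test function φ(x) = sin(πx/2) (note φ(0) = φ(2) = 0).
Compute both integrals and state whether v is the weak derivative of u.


LHS = -96/π^3 + 24/π, RHS = -96/π^3 + 24/π. Yes, v = u' weakly.

u(x) = 2 - x**3, classical derivative u'(x) = -3*x**2.
φ(x) = sin(πx/2), so φ'(x) = π*cos(π*x/2)/2.
Note φ(0) = φ(2) = 0, so the boundary term u·φ vanishes.
LHS = ∫_0^2 u(x) φ'(x) dx = ∫_0^2 (-π*x^3*cos(π*x/2)/2 + π*cos(π*x/2)) dx. Term by term:
  ∫_0^2 π*cos(π*x/2) dx = 0;  ∫_0^2 -π*x^3*cos(π*x/2)/2 dx = -96/π^3 + 24/π.
Sum: 0 + -96/π^3 + 24/π = -96/π^3 + 24/π.
So LHS = -96/π^3 + 24/π.
∫_0^2 v(x) φ(x) dx = ∫_0^2 (-3*x^2*sin(π*x/2)) dx. Term by term:
  ∫_0^2 -3*x^2*sin(π*x/2) dx = -24/π + 96/π^3.
So RHS = -∫_0^2 v(x) φ(x) dx = -96/π^3 + 24/π.
LHS = RHS, so the identity holds for this test φ.
Moreover u is smooth here and v(x) = u'(x) = -3*x**2 pointwise, so the identity holds for every test function. Hence v is the weak derivative of u.


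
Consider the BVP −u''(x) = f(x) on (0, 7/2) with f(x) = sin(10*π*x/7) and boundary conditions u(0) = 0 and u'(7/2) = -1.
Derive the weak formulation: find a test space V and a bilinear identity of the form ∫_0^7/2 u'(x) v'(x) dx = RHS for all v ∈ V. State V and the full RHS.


V = {v ∈ H^1(0, 7/2) : v(0) = 0} (test functions vanish at x = 0 where u is specified); weak form: ∫_0^7/2 u'v' dx = ∫_0^7/2 (sin(10*π*x/7)) v dx − v(7/2) for all v ∈ V.

Multiply both sides by a test function v and integrate from 0 to 7/2:
  ∫_0^7/2 −u''(x) v(x) dx = ∫_0^7/2 f(x) v(x) dx.
Integrate the LHS by parts once:
  ∫_0^7/2 −u'' v dx = −[u'(x) v(x)]_0^7/2 + ∫_0^7/2 u'(x) v'(x) dx.
Thus ∫_0^7/2 u'(x) v'(x) dx = ∫_0^7/2 f(x) v(x) dx + [u'(x) v(x)]_0^7/2.
Choose V so that boundary terms are either known or forced to vanish.
Mixed BC: u(0) = 0 (Dirichlet) and u'(7/2) = -1 (Neumann). Define V = {v ∈ H^1(0, 7/2) : v(0) = 0}. Then [u' v]_0^7/2 = u'(7/2)·v(7/2) − u'(0)·0 = − v(7/2).
Weak formulation: find u (satisfying any essential BC) such that ∫_0^7/2 u'(x) v'(x) dx = ∫_0^7/2 f v dx − v(7/2) for all v ∈ V (Dirichlet at 0 absorbed into V; Neumann datum at x = 7/2 contributes the boundary term).
Substituting f(x) = sin(10*π*x/7), the right-hand side is ∫_0^7/2 (sin(10*π*x/7)) v dx − v(7/2).


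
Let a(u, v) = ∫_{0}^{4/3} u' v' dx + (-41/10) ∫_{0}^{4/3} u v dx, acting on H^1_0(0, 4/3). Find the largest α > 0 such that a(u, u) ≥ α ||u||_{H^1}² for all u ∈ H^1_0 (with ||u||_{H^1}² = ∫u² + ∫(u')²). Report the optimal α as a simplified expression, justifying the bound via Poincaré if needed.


α = (-328 + 45*π^2)/(5*(16 + 9*π^2))

Coercivity of a(·,·) on H^1_0(0, 4/3) means a(u, u) ≥ α ||u||_{H^1}² for every u ∈ H^1_0.
The interval has length L = 4/3, and Poincaré/coercivity depend only on L. Here a(u, u) = ∫(u')² + (-41/10)·∫u².
Here c = -41/10 < 0 with |c| < (π/L)² = 9*π^2/16, so coercivity still holds. The condition a(u,u) ≥ α||u||_{H^1}² reads (1−α)∫(u')² ≥ (α−c)∫u². Any admissible α is ≤ 1 (rapidly oscillating u have ∫u²/∫(u')² → 0), and α = 1 would force 0 ≥ (1−c)∫u², impossible since c < 1; so 1−α > 0. By the sharp Poincaré inequality on H^1_0 of an interval of length L, ∫(u')² ≥ (π/L)²∫u² with equality for the first sine mode sin(π(x−x₀)/L) (x₀ the left endpoint), so the inequality holds for all u iff (1−α)(π/L)² ≥ α − c, i.e. α ≤ ((π/L)² + c)/((π/L)² + 1) = (1 + c(L/π)²)/(1 + (L/π)²). (Direct route, valid since c ≤ 0: Poincaré gives c∫u² ≥ c(L/π)²∫(u')², so a(u,u) ≥ (1 + c(L/π)²)∫(u')², while ||u||_{H^1}² ≤ (1 + (L/π)²)∫(u')²; dividing yields the same α.) With (π/L)² = 9*π^2/16 and c = -41/10, the largest admissible constant is α = ((π/L)² + c)/((π/L)² + 1).
Simplifying, α = (-328 + 45*π^2)/(5*(16 + 9*π^2)).


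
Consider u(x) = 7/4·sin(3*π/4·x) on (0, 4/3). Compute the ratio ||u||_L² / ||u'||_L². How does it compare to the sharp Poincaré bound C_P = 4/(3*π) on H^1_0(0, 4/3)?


||u||_L² / ||u'||_L² = 4/(3*π) = C_P.

u(x) = 7/4·sin(3*π/4·x), so u'(x) = 21*π*cos(3*π*x/4)/16.
Writing u(x) = A·sin(kπx/L) with A = 7/4 and k = 1, use ∫_0^L sin²(kπx/L) dx = L/2 and ∫_0^L cos²(kπx/L) dx = L/2.
u² = 49/16·sin²(3*π/4·x) and (u')² = 441*π^2/256·cos²(3*π/4·x), and each of sin², cos² integrates to L/2 = 2/3 over (0, 4/3).
∫_0^4/3 u² dx = 49/24, so ||u||_L² = 7*sqrt(6)/12.
∫_0^4/3 (u')² dx = 147*π^2/128, so ||u'||_L² = 7*sqrt(6)*π/16.
Ratio ||u||_L² / ||u'||_L² = 4/(3*π).
Sharp Poincaré constant on H^1_0(0, 4/3) is C_P = L/π = 4/(3*π), achieved by sin(3*π/4·x).
This is the k = 1 eigenfunction (up to amplitude), so the ratio equals the sharp Poincaré constant exactly.


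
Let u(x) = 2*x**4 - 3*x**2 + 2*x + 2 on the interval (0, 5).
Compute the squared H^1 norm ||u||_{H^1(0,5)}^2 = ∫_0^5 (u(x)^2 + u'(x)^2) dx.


||u||_{H^1}^2 = 89712170/63

The H^1 norm (squared) on an interval (0, L) is
  ||u||_{H^1}^2 = ∫_0^L u(x)^2 dx + ∫_0^L u'(x)^2 dx.
Compute u'(x) = 8*x**3 - 6*x + 2.
Then u(x)^2 = 4*x**8 - 12*x**6 + 8*x**5 + 17*x**4 - 12*x**3 - 8*x**2 + 8*x + 4 and u'(x)^2 = 64*x**6 - 96*x**4 + 32*x**3 + 36*x**2 - 24*x + 4.
Integrate each monomial from 0 to 5 using ∫_0^5 c·x^n dx = c·5^(n+1)/(n+1):
  ∫_0^5 u(x)^2 dx = ∫_0^5 (4*x^8 - 12*x^6 + 8*x^5 + 17*x^4 - 12*x^3 - 8*x^2 + 8*x + 4) dx. Term by term:
    ∫_0^5 4*x^8 dx = 7812500/9;  ∫_0^5 -12*x^6 dx = -937500/7;  ∫_0^5 8*x^5 dx = 62500/3;
    ∫_0^5 17*x^4 dx = 10625;  ∫_0^5 -12*x^3 dx = -1875;  ∫_0^5 -8*x^2 dx = -1000/3;
    ∫_0^5 8*x dx = 100;  ∫_0^5 4 dx = 20.
  Sum: 7812500/9 − 937500/7 + 62500/3 + 10625 − 1875 − 1000/3 + 100 + 20 = 48100310/63.
  ∫_0^5 u'(x)^2 dx = ∫_0^5 (64*x^6 - 96*x^4 + 32*x^3 + 36*x^2 - 24*x + 4) dx. Term by term:
    ∫_0^5 64*x^6 dx = 5000000/7;  ∫_0^5 -96*x^4 dx = -60000;  ∫_0^5 32*x^3 dx = 5000;
    ∫_0^5 36*x^2 dx = 1500;  ∫_0^5 -24*x dx = -300;  ∫_0^5 4 dx = 20.
  Sum: 5000000/7 − 60000 + 5000 + 1500 − 300 + 20 = 4623540/7.
Adding: ||u||_{H^1}^2 = 48100310/63 + 4623540/7 = 89712170/63.


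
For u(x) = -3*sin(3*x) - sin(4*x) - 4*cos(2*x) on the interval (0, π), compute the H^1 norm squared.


||u||_{H^1(0,π)}^2 = 144 + 187*π/2

u'(x) = 8*sin(2*x) - 9*cos(3*x) - 4*cos(4*x).
Expand u² and (u')² and integrate term by term on (0, π), using: for integers n ≥ 1, ∫_0^π sin²(nx) dx = ∫_0^π cos²(nx) dx = π/2; for n ≠ n', ∫_0^π sin(nx)sin(n'x) dx = ∫_0^π cos(nx)cos(n'x) dx = 0; and by product-to-sum, ∫_0^π sin(nx)cos(n'x) dx = ½∫_0^π [sin((n+n')x) + sin((n−n')x)] dx, which is 0 when n+n' is even and 2n/(n²−n'²) when n+n' is odd (it need not vanish on (0, π)).
  u² squared terms: (-1)²·∫sin(4x)² dx = 1·π/2 = π/2;  (-4)²·∫cos(2x)² dx = 16·π/2 = 8*π;  (-3)²·∫sin(3x)² dx = 9·π/2 = 9*π/2.
  u² cross terms: 2·(-1)·(-4)·∫sin(4x)·cos(2x) dx = 8·(0) = 0;  2·(-1)·(-3)·∫sin(4x)·sin(3x) dx = 6·(0) = 0;  2·(-4)·(-3)·∫cos(2x)·sin(3x) dx = 24·(6/5) = 144/5.
  So ∫_0^π u² dx = π/2 + 8*π + 9*π/2 + 0 + 0 + 144/5 = 144/5 + 13*π.
  (u')² squared terms: (-9)²·∫cos(3x)² dx = 81·π/2 = 81*π/2;  (-4)²·∫cos(4x)² dx = 16·π/2 = 8*π;  (8)²·∫sin(2x)² dx = 64·π/2 = 32*π.
  (u')² cross terms: 2·(-9)·(-4)·∫cos(3x)·cos(4x) dx = 72·(0) = 0;  2·(-9)·(8)·∫cos(3x)·sin(2x) dx = -144·(-4/5) = 576/5;  2·(-4)·(8)·∫cos(4x)·sin(2x) dx = -64·(0) = 0.
  So ∫_0^π (u')² dx = 81*π/2 + 8*π + 32*π + 0 + 576/5 + 0 = 576/5 + 161*π/2.
||u||_{H^1}^2 = (144/5 + 13*π) + (576/5 + 161*π/2) = 144 + 187*π/2.


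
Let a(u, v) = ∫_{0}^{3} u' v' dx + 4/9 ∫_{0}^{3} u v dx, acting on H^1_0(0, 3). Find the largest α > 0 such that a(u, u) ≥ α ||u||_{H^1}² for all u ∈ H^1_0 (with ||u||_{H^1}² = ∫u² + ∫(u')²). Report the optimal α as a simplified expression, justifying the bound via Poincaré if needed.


α = (4 + π^2)/(9 + π^2)

Coercivity of a(·,·) on H^1_0(0, 3) means a(u, u) ≥ α ||u||_{H^1}² for every u ∈ H^1_0.
The interval has length L = 3, and Poincaré/coercivity depend only on L. Here a(u, u) = ∫(u')² + (4/9)·∫u².
Here 0 < c = 4/9 < 1. The condition a(u,u) ≥ α||u||_{H^1}² reads (1−α)∫(u')² ≥ (α−c)∫u². Any admissible α is ≤ 1 (rapidly oscillating u have ∫u²/∫(u')² → 0), and α = 1 would force 0 ≥ (1−c)∫u², impossible since c < 1; so 1−α > 0. By the sharp Poincaré inequality on H^1_0 of an interval of length L, ∫(u')² ≥ (π/L)²∫u² with equality for the first sine mode sin(π(x−x₀)/L) (x₀ the left endpoint), so the inequality holds for all u iff (1−α)(π/L)² ≥ α − c, i.e. α ≤ ((π/L)² + c)/((π/L)² + 1) = (1 + c(L/π)²)/(1 + (L/π)²). With (π/L)² = π^2/9 and c = 4/9, the largest admissible constant is α = ((π/L)² + c)/((π/L)² + 1).
Simplifying, α = (4 + π^2)/(9 + π^2).


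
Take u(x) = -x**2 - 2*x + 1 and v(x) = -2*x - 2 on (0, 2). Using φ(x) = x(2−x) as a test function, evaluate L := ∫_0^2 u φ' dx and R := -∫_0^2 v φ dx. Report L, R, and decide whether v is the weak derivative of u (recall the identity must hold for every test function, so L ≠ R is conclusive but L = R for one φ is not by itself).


LHS = 16/3, RHS = 16/3. Yes, v = u' weakly.

u(x) = -x**2 - 2*x + 1, classical derivative u'(x) = -2*x - 2.
φ(x) = x(2−x), so φ'(x) = 2 - 2*x.
Note φ(0) = φ(2) = 0, so the boundary term u·φ vanishes.
LHS = ∫_0^2 u(x) φ'(x) dx = ∫_0^2 (2*x^3 + 2*x^2 - 6*x + 2) dx. Term by term:
  ∫_0^2 2*x^3 dx = 8;  ∫_0^2 2*x^2 dx = 16/3;  ∫_0^2 -6*x dx = -12;
  ∫_0^2 2 dx = 4.
Sum: 8 + 16/3 − 12 + 4 = 16/3.
So LHS = 16/3.
∫_0^2 v(x) φ(x) dx = ∫_0^2 (2*x^3 - 2*x^2 - 4*x) dx. Term by term:
  ∫_0^2 2*x^3 dx = 8;  ∫_0^2 -2*x^2 dx = -16/3;  ∫_0^2 -4*x dx = -8.
Sum: 8 − 16/3 − 8 = -16/3.
So RHS = -∫_0^2 v(x) φ(x) dx = 16/3.
LHS = RHS, so the identity holds for this test φ.
Moreover u is smooth here and v(x) = u'(x) = -2*x - 2 pointwise, so the identity holds for every test function. Hence v is the weak derivative of u.


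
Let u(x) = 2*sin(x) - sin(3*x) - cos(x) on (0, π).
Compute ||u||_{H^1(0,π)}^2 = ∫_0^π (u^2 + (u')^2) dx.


||u||_{H^1(0,π)}^2 = 10*π

u'(x) = sin(x) + 2*cos(x) - 3*cos(3*x).
Expand u² and (u')² and integrate term by term on (0, π), using: for integers n ≥ 1, ∫_0^π sin²(nx) dx = ∫_0^π cos²(nx) dx = π/2; for n ≠ n', ∫_0^π sin(nx)sin(n'x) dx = ∫_0^π cos(nx)cos(n'x) dx = 0; and by product-to-sum, ∫_0^π sin(nx)cos(n'x) dx = ½∫_0^π [sin((n+n')x) + sin((n−n')x)] dx, which is 0 when n+n' is even and 2n/(n²−n'²) when n+n' is odd (it need not vanish on (0, π)).
  u² squared terms: (-1)²·∫cos(x)² dx = 1·π/2 = π/2;  (-1)²·∫sin(3x)² dx = 1·π/2 = π/2;  (2)²·∫sin(x)² dx = 4·π/2 = 2*π.
  u² cross terms: 2·(-1)·(-1)·∫cos(x)·sin(3x) dx = 2·(0) = 0;  2·(-1)·(2)·∫cos(x)·sin(x) dx = -4·(0) = 0;  2·(-1)·(2)·∫sin(3x)·sin(x) dx = -4·(0) = 0.
  So ∫_0^π u² dx = π/2 + π/2 + 2*π + 0 + 0 + 0 = 3*π.
  (u')² squared terms: (-3)²·∫cos(3x)² dx = 9·π/2 = 9*π/2;  (2)²·∫cos(x)² dx = 4·π/2 = 2*π;  (1)²·∫sin(x)² dx = 1·π/2 = π/2.
  (u')² cross terms: 2·(-3)·(2)·∫cos(3x)·cos(x) dx = -12·(0) = 0;  2·(-3)·(1)·∫cos(3x)·sin(x) dx = -6·(0) = 0;  2·(2)·(1)·∫cos(x)·sin(x) dx = 4·(0) = 0.
  So ∫_0^π (u')² dx = 9*π/2 + 2*π + π/2 + 0 + 0 + 0 = 7*π.
||u||_{H^1}^2 = (3*π) + (7*π) = 10*π.


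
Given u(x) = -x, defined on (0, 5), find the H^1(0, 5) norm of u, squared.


||u||_{H^1}^2 = 140/3

The H^1 norm (squared) on an interval (0, L) is
  ||u||_{H^1}^2 = ∫_0^L u(x)^2 dx + ∫_0^L u'(x)^2 dx.
Compute u'(x) = -1.
Then u(x)^2 = x**2 and u'(x)^2 = 1.
Integrate each monomial from 0 to 5 using ∫_0^5 c·x^n dx = c·5^(n+1)/(n+1):
  ∫_0^5 u(x)^2 dx = ∫_0^5 (x^2) dx. Term by term:
    ∫_0^5 x^2 dx = 125/3.
  ∫_0^5 u'(x)^2 dx = ∫_0^5 (1) dx. Term by term:
    ∫_0^5 1 dx = 5.
Adding: ||u||_{H^1}^2 = 125/3 + 5 = 140/3.


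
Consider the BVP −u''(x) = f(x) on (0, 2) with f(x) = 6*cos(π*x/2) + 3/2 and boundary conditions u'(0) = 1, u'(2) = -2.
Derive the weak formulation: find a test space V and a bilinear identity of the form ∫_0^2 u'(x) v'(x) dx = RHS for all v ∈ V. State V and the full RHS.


V = H^1(0, 2) (v unrestricted at boundary; u is determined up to an additive constant); weak form: ∫_0^2 u'v' dx = ∫_0^2 (6*cos(π*x/2) + 3/2) v dx − 2·v(2) − v(0) for all v ∈ V.

Multiply both sides by a test function v and integrate from 0 to 2:
  ∫_0^2 −u''(x) v(x) dx = ∫_0^2 f(x) v(x) dx.
Integrate the LHS by parts once:
  ∫_0^2 −u'' v dx = −[u'(x) v(x)]_0^2 + ∫_0^2 u'(x) v'(x) dx.
Thus ∫_0^2 u'(x) v'(x) dx = ∫_0^2 f(x) v(x) dx + [u'(x) v(x)]_0^2.
Choose V so that boundary terms are either known or forced to vanish.
u has inhomogeneous Neumann u'(0) = 1, u'(2) = -2. [u' v]_0^2 = (-2)·v(2) − (1)·v(0) = − 2·v(2) − v(0). Take V = H^1(0, 2); boundary term becomes part of RHS.
Weak formulation: find u (satisfying any essential BC) such that ∫_0^2 u'(x) v'(x) dx = ∫_0^2 f v dx − 2·v(2) − v(0) for all v ∈ V (Neumann data are natural BCs: they enter the RHS as boundary terms).
Substituting f(x) = 6*cos(π*x/2) + 3/2, the right-hand side is ∫_0^2 (6*cos(π*x/2) + 3/2) v dx − 2·v(2) − v(0).
Compatibility check (pure Neumann): taking v ≡ 1 ∈ V gives 0 = ∫_0^2 f dx + (-2) − (1), i.e. ∫_0^2 f dx must equal u'(0) − u'(2) = 3. Indeed ∫_0^2 (6*cos(π*x/2) + 3/2) dx = 3, so the data are compatible. The solution is then unique only up to an additive constant (fix it e.g. by requiring ∫_0^2 u dx = 0).


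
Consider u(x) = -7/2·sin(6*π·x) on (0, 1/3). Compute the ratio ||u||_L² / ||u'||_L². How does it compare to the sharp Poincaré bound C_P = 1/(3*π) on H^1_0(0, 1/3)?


||u||_L² / ||u'||_L² = 1/(6*π) < C_P = 1/(3*π).

u(x) = -7/2·sin(6*π·x), so u'(x) = -21*π*cos(6*π*x).
Writing u(x) = A·sin(kπx/L) with A = -7/2 and k = 2, use ∫_0^L sin²(kπx/L) dx = L/2 and ∫_0^L cos²(kπx/L) dx = L/2.
u² = 49/4·sin²(6*π·x) and (u')² = 441*π^2·cos²(6*π·x), and each of sin², cos² integrates to L/2 = 1/6 over (0, 1/3).
∫_0^1/3 u² dx = 49/24, so ||u||_L² = 7*sqrt(6)/12.
∫_0^1/3 (u')² dx = 147*π^2/2, so ||u'||_L² = 7*sqrt(6)*π/2.
Ratio ||u||_L² / ||u'||_L² = 1/(6*π).
Sharp Poincaré constant on H^1_0(0, 1/3) is C_P = L/π = 1/(3*π), achieved by sin(3*π·x).
This is the k = 2 harmonic; the ratio L/(kπ) is strictly less than C_P = L/π, consistent with the sharp inequality ||u||_L² ≤ C_P ||u'||_L².


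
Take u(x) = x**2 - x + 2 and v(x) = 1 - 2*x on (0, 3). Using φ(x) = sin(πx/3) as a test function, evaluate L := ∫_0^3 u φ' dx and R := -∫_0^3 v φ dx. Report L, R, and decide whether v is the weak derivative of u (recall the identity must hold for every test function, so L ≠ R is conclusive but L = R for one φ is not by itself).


LHS = -12/π, RHS = 12/π. No, v is not the weak derivative of u.

u(x) = x**2 - x + 2, classical derivative u'(x) = 2*x - 1.
φ(x) = sin(πx/3), so φ'(x) = π*cos(π*x/3)/3.
Note φ(0) = φ(3) = 0, so the boundary term u·φ vanishes.
LHS = ∫_0^3 u(x) φ'(x) dx = ∫_0^3 (π*x^2*cos(π*x/3)/3 - π*x*cos(π*x/3)/3 + 2*π*cos(π*x/3)/3) dx. Term by term:
  ∫_0^3 2*π*cos(π*x/3)/3 dx = 0;  ∫_0^3 -π*x*cos(π*x/3)/3 dx = 6/π;  ∫_0^3 π*x^2*cos(π*x/3)/3 dx = -18/π.
Sum: 0 + 6/π − 18/π = -12/π.
So LHS = -12/π.
∫_0^3 v(x) φ(x) dx = ∫_0^3 (-2*x*sin(π*x/3) + sin(π*x/3)) dx. Term by term:
  ∫_0^3 -2*x*sin(π*x/3) dx = -18/π;  ∫_0^3 sin(π*x/3) dx = 6/π.
Sum: -18/π + 6/π = -12/π.
So RHS = -∫_0^3 v(x) φ(x) dx = 12/π.
LHS − RHS = -24/π ≠ 0, so the identity fails.
(For a valid weak derivative the identity must hold for EVERY test function, in particular this one. The failure shows v is NOT the weak derivative of u.)
Correct weak derivative would be u'(x) = 2*x - 1.


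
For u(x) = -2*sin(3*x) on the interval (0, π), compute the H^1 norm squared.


||u||_{H^1(0,π)}^2 = 20*π

u'(x) = -6*cos(3*x).
Expand u² and (u')² and integrate term by term on (0, π), using: for integers n ≥ 1, ∫_0^π sin²(nx) dx = ∫_0^π cos²(nx) dx = π/2; for n ≠ n', ∫_0^π sin(nx)sin(n'x) dx = ∫_0^π cos(nx)cos(n'x) dx = 0; and by product-to-sum, ∫_0^π sin(nx)cos(n'x) dx = ½∫_0^π [sin((n+n')x) + sin((n−n')x)] dx, which is 0 when n+n' is even and 2n/(n²−n'²) when n+n' is odd (it need not vanish on (0, π)).
  u² squared terms: (-2)²·∫sin(3x)² dx = 4·π/2 = 2*π.
  So ∫_0^π u² dx = 2*π.
  (u')² squared terms: (-6)²·∫cos(3x)² dx = 36·π/2 = 18*π.
  So ∫_0^π (u')² dx = 18*π.
||u||_{H^1}^2 = (2*π) + (18*π) = 20*π.


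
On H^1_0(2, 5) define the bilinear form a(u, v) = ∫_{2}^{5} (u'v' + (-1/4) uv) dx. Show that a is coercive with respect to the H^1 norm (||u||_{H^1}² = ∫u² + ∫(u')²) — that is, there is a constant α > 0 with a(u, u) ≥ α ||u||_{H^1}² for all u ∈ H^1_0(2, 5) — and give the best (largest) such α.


α = (-9/4 + π^2)/(9 + π^2)

Coercivity of a(·,·) on H^1_0(2, 5) means a(u, u) ≥ α ||u||_{H^1}² for every u ∈ H^1_0.
The interval has length L = 3, and Poincaré/coercivity depend only on L. Here a(u, u) = ∫(u')² + (-1/4)·∫u².
Here c = -1/4 < 0 with |c| < (π/L)² = π^2/9, so coercivity still holds. The condition a(u,u) ≥ α||u||_{H^1}² reads (1−α)∫(u')² ≥ (α−c)∫u². Any admissible α is ≤ 1 (rapidly oscillating u have ∫u²/∫(u')² → 0), and α = 1 would force 0 ≥ (1−c)∫u², impossible since c < 1; so 1−α > 0. By the sharp Poincaré inequality on H^1_0 of an interval of length L, ∫(u')² ≥ (π/L)²∫u² with equality for the first sine mode sin(π(x−x₀)/L) (x₀ the left endpoint), so the inequality holds for all u iff (1−α)(π/L)² ≥ α − c, i.e. α ≤ ((π/L)² + c)/((π/L)² + 1) = (1 + c(L/π)²)/(1 + (L/π)²). (Direct route, valid since c ≤ 0: Poincaré gives c∫u² ≥ c(L/π)²∫(u')², so a(u,u) ≥ (1 + c(L/π)²)∫(u')², while ||u||_{H^1}² ≤ (1 + (L/π)²)∫(u')²; dividing yields the same α.) With (π/L)² = π^2/9 and c = -1/4, the largest admissible constant is α = ((π/L)² + c)/((π/L)² + 1).
Simplifying, α = (-9/4 + π^2)/(9 + π^2).


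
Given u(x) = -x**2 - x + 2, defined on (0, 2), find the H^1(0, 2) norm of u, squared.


||u||_{H^1}^2 = 406/15

The H^1 norm (squared) on an interval (0, L) is
  ||u||_{H^1}^2 = ∫_0^L u(x)^2 dx + ∫_0^L u'(x)^2 dx.
Compute u'(x) = -2*x - 1.
Then u(x)^2 = x**4 + 2*x**3 - 3*x**2 - 4*x + 4 and u'(x)^2 = 4*x**2 + 4*x + 1.
Integrate each monomial from 0 to 2 using ∫_0^2 c·x^n dx = c·2^(n+1)/(n+1):
  ∫_0^2 u(x)^2 dx = ∫_0^2 (x^4 + 2*x^3 - 3*x^2 - 4*x + 4) dx. Term by term:
    ∫_0^2 x^4 dx = 32/5;  ∫_0^2 2*x^3 dx = 8;  ∫_0^2 -3*x^2 dx = -8;
    ∫_0^2 -4*x dx = -8;  ∫_0^2 4 dx = 8.
  Sum: 32/5 + 8 − 8 − 8 + 8 = 32/5.
  ∫_0^2 u'(x)^2 dx = ∫_0^2 (4*x^2 + 4*x + 1) dx. Term by term:
    ∫_0^2 4*x^2 dx = 32/3;  ∫_0^2 4*x dx = 8;  ∫_0^2 1 dx = 2.
  Sum: 32/3 + 8 + 2 = 62/3.
Adding: ||u||_{H^1}^2 = 32/5 + 62/3 = 406/15.


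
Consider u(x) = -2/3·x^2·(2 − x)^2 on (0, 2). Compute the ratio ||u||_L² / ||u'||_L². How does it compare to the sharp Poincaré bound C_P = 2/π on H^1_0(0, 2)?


||u||_L² / ||u'||_L² = sqrt(3)/3 < C_P = 2/π.

u(x) = -2/3·x^2·(2 − x)^2, so u'(x) = 8*x*(-x^2 + 3*x - 2)/3.
u(x) = -2/3·x^2·(2 − x)^2 vanishes at x = 0 and x = 2, so u ∈ H^1_0(0, 2). Differentiate via the product rule and integrate the resulting polynomials term by term.
  ∫_0^2 u² dx = ∫_0^2 (4*x^8/9 - 32*x^7/9 + 32*x^6/3 - 128*x^5/9 + 64*x^4/9) dx. Term by term:
    ∫_0^2 4*x^8/9 dx = 2048/81;  ∫_0^2 -32*x^7/9 dx = -1024/9;  ∫_0^2 32*x^6/3 dx = 4096/21;
    ∫_0^2 -128*x^5/9 dx = -4096/27;  ∫_0^2 64*x^4/9 dx = 2048/45.
  Sum: 2048/81 − 1024/9 + 4096/21 − 4096/27 + 2048/45 = 1024/2835.
  ∫_0^2 (u')² dx = ∫_0^2 (64*x^6/9 - 128*x^5/3 + 832*x^4/9 - 256*x^3/3 + 256*x^2/9) dx. Term by term:
    ∫_0^2 64*x^6/9 dx = 8192/63;  ∫_0^2 -128*x^5/3 dx = -4096/9;  ∫_0^2 832*x^4/9 dx = 26624/45;
    ∫_0^2 -256*x^3/3 dx = -1024/3;  ∫_0^2 256*x^2/9 dx = 2048/27.
  Sum: 8192/63 − 4096/9 + 26624/45 − 1024/3 + 2048/27 = 1024/945.
∫_0^2 u² dx = 1024/2835, so ||u||_L² = 32*sqrt(35)/315.
∫_0^2 (u')² dx = 1024/945, so ||u'||_L² = 32*sqrt(105)/315.
Ratio ||u||_L² / ||u'||_L² = sqrt(3)/3.
Sharp Poincaré constant on H^1_0(0, 2) is C_P = L/π = 2/π, achieved by sin(π/2·x).
A polynomial bump cannot attain the sharp Poincaré constant (only the first sine eigenfunction does), so the ratio is strictly less than C_P, consistent with ||u||_L² ≤ C_P ||u'||_L².


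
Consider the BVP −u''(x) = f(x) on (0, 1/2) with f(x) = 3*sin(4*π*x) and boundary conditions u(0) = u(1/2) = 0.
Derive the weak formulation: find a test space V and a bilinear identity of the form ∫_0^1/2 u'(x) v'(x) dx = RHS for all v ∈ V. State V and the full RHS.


V = H^1_0(0, 1/2) (so v(0) = v(1/2) = 0); weak form: ∫_0^1/2 u'v' dx = ∫_0^1/2 (3*sin(4*π*x)) v dx for all v ∈ V.

Multiply both sides by a test function v and integrate from 0 to 1/2:
  ∫_0^1/2 −u''(x) v(x) dx = ∫_0^1/2 f(x) v(x) dx.
Integrate the LHS by parts once:
  ∫_0^1/2 −u'' v dx = −[u'(x) v(x)]_0^1/2 + ∫_0^1/2 u'(x) v'(x) dx.
Thus ∫_0^1/2 u'(x) v'(x) dx = ∫_0^1/2 f(x) v(x) dx + [u'(x) v(x)]_0^1/2.
Choose V so that boundary terms are either known or forced to vanish.
u is Dirichlet: u(0) = u(1/2) = 0. Let V = H^1_0(0, 1/2); then v(0) = v(1/2) = 0, and [u' v]_0^1/2 = 0.
Weak formulation: find u (satisfying any essential BC) such that ∫_0^1/2 u'(x) v'(x) dx = ∫_0^1/2 f v dx for all v ∈ V.
Substituting f(x) = 3*sin(4*π*x), the right-hand side is ∫_0^1/2 (3*sin(4*π*x)) v dx.


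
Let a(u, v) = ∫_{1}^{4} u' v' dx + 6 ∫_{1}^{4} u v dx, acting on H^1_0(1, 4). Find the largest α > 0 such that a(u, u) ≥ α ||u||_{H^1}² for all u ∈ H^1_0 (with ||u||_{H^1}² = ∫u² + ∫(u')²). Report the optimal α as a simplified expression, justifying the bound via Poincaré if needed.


α = 1

Coercivity of a(·,·) on H^1_0(1, 4) means a(u, u) ≥ α ||u||_{H^1}² for every u ∈ H^1_0.
The interval has length L = 3, and Poincaré/coercivity depend only on L. Here a(u, u) = ∫(u')² + (6)·∫u².
Here c = 6 ≥ 1, so a(u,u) = ∫(u')² + c∫u² ≥ ∫(u')² + ∫u² = ||u||_{H^1}², i.e. α = 1 works. No larger α is possible: a(u,u) ≥ α||u||_{H^1}² means (1−α)∫(u')² ≥ (α−c)∫u², and for the modes u_n = sin(nπ(x−x₀)/L) (x₀ the left endpoint) one has ∫u_n²/∫(u_n')² = (L/(nπ))² → 0, so a(u_n,u_n)/||u_n||_{H^1}² → 1. Hence the optimal constant is α = 1.
Therefore α = 1.


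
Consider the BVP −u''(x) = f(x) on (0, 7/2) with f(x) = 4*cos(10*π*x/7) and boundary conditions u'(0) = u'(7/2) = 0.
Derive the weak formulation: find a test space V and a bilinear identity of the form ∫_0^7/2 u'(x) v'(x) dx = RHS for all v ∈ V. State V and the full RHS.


V = H^1(0, 7/2) (no boundary constraint on v; u is determined up to an additive constant); weak form: ∫_0^7/2 u'v' dx = ∫_0^7/2 (4*cos(10*π*x/7)) v dx for all v ∈ V.

Multiply both sides by a test function v and integrate from 0 to 7/2:
  ∫_0^7/2 −u''(x) v(x) dx = ∫_0^7/2 f(x) v(x) dx.
Integrate the LHS by parts once:
  ∫_0^7/2 −u'' v dx = −[u'(x) v(x)]_0^7/2 + ∫_0^7/2 u'(x) v'(x) dx.
Thus ∫_0^7/2 u'(x) v'(x) dx = ∫_0^7/2 f(x) v(x) dx + [u'(x) v(x)]_0^7/2.
Choose V so that boundary terms are either known or forced to vanish.
u has homogeneous Neumann: u'(0) = u'(7/2) = 0. So [u' v]_0^7/2 = 0·v(7/2) − 0·v(0) = 0 for any v; take V = H^1(0, 7/2).
Weak formulation: find u (satisfying any essential BC) such that ∫_0^7/2 u'(x) v'(x) dx = ∫_0^7/2 f v dx for all v ∈ V (homogeneous Neumann, so boundary terms vanish).
Substituting f(x) = 4*cos(10*π*x/7), the right-hand side is ∫_0^7/2 (4*cos(10*π*x/7)) v dx.
Compatibility check (pure Neumann): taking v ≡ 1 ∈ V gives 0 = ∫_0^7/2 f dx + (0) − (0), i.e. ∫_0^7/2 f dx must equal u'(0) − u'(7/2) = 0. Indeed ∫_0^7/2 (4*cos(10*π*x/7)) dx = 0, so the data are compatible. The solution is then unique only up to an additive constant (fix it e.g. by requiring ∫_0^7/2 u dx = 0).


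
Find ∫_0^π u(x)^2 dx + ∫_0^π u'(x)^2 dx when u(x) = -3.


||u||_{H^1(0,π)}^2 = 9*π

u'(x) = 0.
Expand u² and (u')² and integrate term by term on (0, π), using: for integers n ≥ 1, ∫_0^π sin²(nx) dx = ∫_0^π cos²(nx) dx = π/2; for n ≠ n', ∫_0^π sin(nx)sin(n'x) dx = ∫_0^π cos(nx)cos(n'x) dx = 0; and by product-to-sum, ∫_0^π sin(nx)cos(n'x) dx = ½∫_0^π [sin((n+n')x) + sin((n−n')x)] dx, which is 0 when n+n' is even and 2n/(n²−n'²) when n+n' is odd (it need not vanish on (0, π)). For the constant mode: ∫_0^π 1 dx = π, ∫_0^π cos(nx) dx = 0, ∫_0^π sin(nx) dx = (1−(−1)^n)/n.
  u² squared terms: (-3)²·∫1 dx = 9·π = 9*π.
  So ∫_0^π u² dx = 9*π.
  u' ≡ 0, so ∫_0^π (u')² dx = 0.
||u||_{H^1}^2 = (9*π) + (0) = 9*π.


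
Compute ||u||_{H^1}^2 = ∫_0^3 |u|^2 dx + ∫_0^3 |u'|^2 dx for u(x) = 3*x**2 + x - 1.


||u||_{H^1}^2 = 8889/10

The H^1 norm (squared) on an interval (0, L) is
  ||u||_{H^1}^2 = ∫_0^L u(x)^2 dx + ∫_0^L u'(x)^2 dx.
Compute u'(x) = 6*x + 1.
Then u(x)^2 = 9*x**4 + 6*x**3 - 5*x**2 - 2*x + 1 and u'(x)^2 = 36*x**2 + 12*x + 1.
Integrate each monomial from 0 to 3 using ∫_0^3 c·x^n dx = c·3^(n+1)/(n+1):
  ∫_0^3 u(x)^2 dx = ∫_0^3 (9*x^4 + 6*x^3 - 5*x^2 - 2*x + 1) dx. Term by term:
    ∫_0^3 9*x^4 dx = 2187/5;  ∫_0^3 6*x^3 dx = 243/2;  ∫_0^3 -5*x^2 dx = -45;
    ∫_0^3 -2*x dx = -9;  ∫_0^3 1 dx = 3.
  Sum: 2187/5 + 243/2 − 45 − 9 + 3 = 5079/10.
  ∫_0^3 u'(x)^2 dx = ∫_0^3 (36*x^2 + 12*x + 1) dx. Term by term:
    ∫_0^3 36*x^2 dx = 324;  ∫_0^3 12*x dx = 54;  ∫_0^3 1 dx = 3.
  Sum: 324 + 54 + 3 = 381.
Adding: ||u||_{H^1}^2 = 5079/10 + 381 = 8889/10.


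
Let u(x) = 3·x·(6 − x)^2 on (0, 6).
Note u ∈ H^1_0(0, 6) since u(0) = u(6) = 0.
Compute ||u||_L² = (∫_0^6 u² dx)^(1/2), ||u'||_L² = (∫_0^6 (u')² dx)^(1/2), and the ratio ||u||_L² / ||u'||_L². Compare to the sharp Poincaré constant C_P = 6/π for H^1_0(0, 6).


||u||_L² / ||u'||_L² = 3*sqrt(14)/7 < C_P = 6/π.

u(x) = 3·x·(6 − x)^2, so u'(x) = 9*(x - 6)*(x - 2).
u(x) = 3·x·(6 − x)^2 vanishes at x = 0 and x = 6, so u ∈ H^1_0(0, 6). Differentiate via the product rule and integrate the resulting polynomials term by term.
  ∫_0^6 u² dx = ∫_0^6 (9*x^6 - 216*x^5 + 1944*x^4 - 7776*x^3 + 11664*x^2) dx. Term by term:
    ∫_0^6 9*x^6 dx = 2519424/7;  ∫_0^6 -216*x^5 dx = -1679616;  ∫_0^6 1944*x^4 dx = 15116544/5;
    ∫_0^6 -7776*x^3 dx = -2519424;  ∫_0^6 11664*x^2 dx = 839808.
  Sum: 2519424/7 − 1679616 + 15116544/5 − 2519424 + 839808 = 839808/35.
  ∫_0^6 (u')² dx = ∫_0^6 (81*x^4 - 1296*x^3 + 7128*x^2 - 15552*x + 11664) dx. Term by term:
    ∫_0^6 81*x^4 dx = 629856/5;  ∫_0^6 -1296*x^3 dx = -419904;  ∫_0^6 7128*x^2 dx = 513216;
    ∫_0^6 -15552*x dx = -279936;  ∫_0^6 11664 dx = 69984.
  Sum: 629856/5 − 419904 + 513216 − 279936 + 69984 = 46656/5.
∫_0^6 u² dx = 839808/35, so ||u||_L² = 648*sqrt(70)/35.
∫_0^6 (u')² dx = 46656/5, so ||u'||_L² = 216*sqrt(5)/5.
Ratio ||u||_L² / ||u'||_L² = 3*sqrt(14)/7.
Sharp Poincaré constant on H^1_0(0, 6) is C_P = L/π = 6/π, achieved by sin(π/6·x).
A polynomial bump cannot attain the sharp Poincaré constant (only the first sine eigenfunction does), so the ratio is strictly less than C_P, consistent with ||u||_L² ≤ C_P ||u'||_L².


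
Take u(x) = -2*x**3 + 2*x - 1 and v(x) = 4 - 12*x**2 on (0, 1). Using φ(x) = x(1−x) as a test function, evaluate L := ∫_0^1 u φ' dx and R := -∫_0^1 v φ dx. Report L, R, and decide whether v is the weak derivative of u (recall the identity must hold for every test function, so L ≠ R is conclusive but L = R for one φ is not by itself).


LHS = -1/30, RHS = -1/15. No, v is not the weak derivative of u.

u(x) = -2*x**3 + 2*x - 1, classical derivative u'(x) = 2 - 6*x**2.
φ(x) = x(1−x), so φ'(x) = 1 - 2*x.
Note φ(0) = φ(1) = 0, so the boundary term u·φ vanishes.
LHS = ∫_0^1 u(x) φ'(x) dx = ∫_0^1 (4*x^4 - 2*x^3 - 4*x^2 + 4*x - 1) dx. Term by term:
  ∫_0^1 4*x^4 dx = 4/5;  ∫_0^1 -2*x^3 dx = -1/2;  ∫_0^1 -4*x^2 dx = -4/3;
  ∫_0^1 4*x dx = 2;  ∫_0^1 -1 dx = -1.
Sum: 4/5 − 1/2 − 4/3 + 2 − 1 = -1/30.
So LHS = -1/30.
∫_0^1 v(x) φ(x) dx = ∫_0^1 (12*x^4 - 12*x^3 - 4*x^2 + 4*x) dx. Term by term:
  ∫_0^1 12*x^4 dx = 12/5;  ∫_0^1 -12*x^3 dx = -3;  ∫_0^1 -4*x^2 dx = -4/3;
  ∫_0^1 4*x dx = 2.
Sum: 12/5 − 3 − 4/3 + 2 = 1/15.
So RHS = -∫_0^1 v(x) φ(x) dx = -1/15.
LHS − RHS = 1/30 ≠ 0, so the identity fails.
(For a valid weak derivative the identity must hold for EVERY test function, in particular this one. The failure shows v is NOT the weak derivative of u.)
Correct weak derivative would be u'(x) = 2 - 6*x**2.
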